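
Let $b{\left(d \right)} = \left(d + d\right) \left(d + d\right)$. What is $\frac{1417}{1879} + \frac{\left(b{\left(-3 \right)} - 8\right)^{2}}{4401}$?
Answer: $\frac{7709353}{8269479} \approx 0.93227$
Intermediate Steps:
$b{\left(d \right)} = 4 d^{2}$ ($b{\left(d \right)} = 2 d 2 d = 4 d^{2}$)
$\frac{1417}{1879} + \frac{\left(b{\left(-3 \right)} - 8\right)^{2}}{4401} = \frac{1417}{1879} + \frac{\left(4 \left(-3\right)^{2} - 8\right)^{2}}{4401} = 1417 \cdot \frac{1}{1879} + \left(4 \cdot 9 - 8\right)^{2} \cdot \frac{1}{4401} = \frac{1417}{1879} + \left(36 - 8\right)^{2} \cdot \frac{1}{4401} = \frac{1417}{1879} + 28^{2} \cdot \frac{1}{4401} = \frac{1417}{1879} + 784 \cdot \frac{1}{4401} = \frac{1417}{1879} + \frac{784}{4401} = \frac{7709353}{8269479}$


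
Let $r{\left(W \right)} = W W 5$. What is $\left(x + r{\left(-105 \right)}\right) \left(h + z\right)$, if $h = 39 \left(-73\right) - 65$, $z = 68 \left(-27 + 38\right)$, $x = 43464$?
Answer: $-213346596$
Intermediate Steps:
$z = 748$ ($z = 68 \cdot 11 = 748$)
$r{\left(W \right)} = 5 W^{2}$ ($r{\left(W \right)} = W^{2} \cdot 5 = 5 W^{2}$)
$h = -2912$ ($h = -2847 - 65 = -2912$)
$\left(x + r{\left(-105 \right)}\right) \left(h + z\right) = \left(43464 + 5 \left(-105\right)^{2}\right) \left(-2912 + 748\right) = \left(43464 + 5 \cdot 11025\right) \left(-2164\right) = \left(43464 + 55125\right) \left(-2164\right) = 98589 \left(-2164\right) = -213346596$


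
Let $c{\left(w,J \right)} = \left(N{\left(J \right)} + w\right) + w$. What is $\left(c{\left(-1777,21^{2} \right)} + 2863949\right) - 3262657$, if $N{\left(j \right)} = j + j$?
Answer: $-401380$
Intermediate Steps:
$N{\left(j \right)} = 2 j$
$c{\left(w,J \right)} = 2 J + 2 w$ ($c{\left(w,J \right)} = \left(2 J + w\right) + w = \left(w + 2 J\right) + w = 2 J + 2 w$)
$\left(c{\left(-1777,21^{2} \right)} + 2863949\right) - 3262657 = \left(\left(2 \cdot 21^{2} + 2 \left(-1777\right)\right) + 2863949\right) - 3262657 = \left(\left(2 \cdot 441 - 3554\right) + 2863949\right) - 3262657 = \left(\left(882 - 3554\right) + 2863949\right) - 3262657 = \left(-2672 + 2863949\right) - 3262657 = 2861277 - 3262657 = -401380$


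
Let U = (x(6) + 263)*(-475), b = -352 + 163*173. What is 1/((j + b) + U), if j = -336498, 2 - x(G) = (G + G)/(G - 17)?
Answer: -11/4785486 ≈ -2.2986e-6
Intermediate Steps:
x(G) = 2 - 2*G/(-17 + G) (x(G) = 2 - (G + G)/(G - 17) = 2 - 2*G/(-17 + G))
b = 27847 (b = -352 + 28199 = 27847)
U = -1390325/11 (U = (-34/(-17 + 6) + 263)*(-475) = (-34/(-11) + 263)*(-475) = (-34*(-1/11) + 263)*(-475) = (34/11 + 263)*(-475) = (2927/11)*(-475) = -1390325/11 ≈ -1.2639e+5)
1/((j + b) + U) = 1/((-336498 + 27847) - 1390325/11) = 1/(-308651 - 1390325/11) = 1/(-4785486/11) = -11/4785486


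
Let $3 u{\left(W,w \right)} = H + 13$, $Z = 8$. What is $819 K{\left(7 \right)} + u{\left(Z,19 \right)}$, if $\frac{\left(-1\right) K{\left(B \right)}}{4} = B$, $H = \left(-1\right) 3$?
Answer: $- \frac{68786}{3} \approx -22929.0$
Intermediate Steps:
$H = -3$
$K{\left(B \right)} = - 4 B$
$u{\left(W,w \right)} = \frac{10}{3}$ ($u{\left(W,w \right)} = \frac{-3 + 13}{3} = \frac{1}{3} \cdot 10 = \frac{10}{3}$)
$819 K{\left(7 \right)} + u{\left(Z,19 \right)} = 819 \left(\left(-4\right) 7\right) + \frac{10}{3} = 819 \left(-28\right) + \frac{10}{3} = -22932 + \frac{10}{3} = - \frac{68786}{3}$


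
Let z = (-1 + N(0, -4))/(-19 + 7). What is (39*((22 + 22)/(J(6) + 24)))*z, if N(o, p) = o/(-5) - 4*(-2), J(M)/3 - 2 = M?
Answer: -1001/48 ≈ -20.854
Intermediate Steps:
J(M) = 6 + 3*M
N(o, p) = 8 - o/5 (N(o, p) = o*(-1/5) + 8 = -o/5 + 8 = 8 - o/5)
z = -7/12 (z = (-1 + (8 - 1/5*0))/(-19 + 7) = (-1 + (8 + 0))/(-12) = (-1 + 8)*(-1/12) = 7*(-1/12) = -7/12 ≈ -0.58333)
(39*((22 + 22)/(J(6) + 24)))*z = (39*((22 + 22)/((6 + 3*6) + 24)))*(-7/12) = (39*(44/((6 + 18) + 24)))*(-7/12) = (39*(44/(24 + 24)))*(-7/12) = (39*(44/48))*(-7/12) = (39*(44*(1/48)))*(-7/12) = (39*(11/12))*(-7/12) = (143/4)*(-7/12) = -1001/48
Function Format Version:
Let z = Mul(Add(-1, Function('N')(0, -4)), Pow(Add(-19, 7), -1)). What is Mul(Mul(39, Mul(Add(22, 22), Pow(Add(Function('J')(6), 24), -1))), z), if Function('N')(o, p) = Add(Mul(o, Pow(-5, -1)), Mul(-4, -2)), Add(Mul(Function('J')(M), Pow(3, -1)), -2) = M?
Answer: Rational(-1001, 48) ≈ -20.854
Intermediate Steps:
Function('J')(M) = Add(6, Mul(3, M))
Function('N')(o, p) = Add(8, Mul(Rational(-1, 5), o)) (Function('N')(o, p) = Add(Mul(o, Rational(-1, 5)), 8) = Add(Mul(Rational(-1, 5), o), 8) = Add(8, Mul(Rational(-1, 5), o)))
z = Rational(-7, 12) (z = Mul(Add(-1, Add(8, Mul(Rational(-1, 5), 0))), Pow(Add(-19, 7), -1)) = Mul(Add(-1, Add(8, 0)), Pow(-12, -1)) = Mul(Add(-1, 8), Rational(-1, 12)) = Mul(7, Rational(-1, 12)) = Rational(-7, 12) ≈ -0.58333)
Mul(Mul(39, Mul(Add(22, 22), Pow(Add(Function('J')(6), 24), -1))), z) = Mul(Mul(39, Mul(Add(22, 22), Pow(Add(Add(6, Mul(3, 6)), 24), -1))), Rational(-7, 12)) = Mul(Mul(39, Mul(44, Pow(Add(Add(6, 18), 24), -1))), Rational(-7, 12)) = Mul(Mul(39, Mul(44, Pow(Add(24, 24), -1))), Rational(-7, 12)) = Mul(Mul(39, Mul(44, Pow(48, -1))), Rational(-7, 12)) = Mul(Mul(39, Mul(44, Rational(1, 48))), Rational(-7, 12)) = Mul(Mul(39, Rational(11, 12)), Rational(-7, 12)) = Mul(Rational(143, 4), Rational(-7, 12)) = Rational(-1001, 48)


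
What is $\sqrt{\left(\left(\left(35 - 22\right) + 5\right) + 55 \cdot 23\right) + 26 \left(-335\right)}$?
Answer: $i \sqrt{7427} \approx 86.18 i$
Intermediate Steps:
$\sqrt{\left(\left(\left(35 - 22\right) + 5\right) + 55 \cdot 23\right) + 26 \left(-335\right)} = \sqrt{\left(\left(13 + 5\right) + 1265\right) - 8710} = \sqrt{\left(18 + 1265\right) - 8710} = \sqrt{1283 - 8710} = \sqrt{-7427} = i \sqrt{7427}$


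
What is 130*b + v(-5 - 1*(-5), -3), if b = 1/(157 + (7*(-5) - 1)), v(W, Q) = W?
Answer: 130/121 ≈ 1.0744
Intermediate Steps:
b = 1/121 (b = 1/(157 + (-35 - 1)) = 1/(157 - 36) = 1/121 ≈ 0.0082645)
130*b + v(-5 - 1*(-5), -3) = 130*(1/121) + (-5 - 1*(-5)) = 130/121 + (-5 + 5) = 130/121 + 0 = 130/121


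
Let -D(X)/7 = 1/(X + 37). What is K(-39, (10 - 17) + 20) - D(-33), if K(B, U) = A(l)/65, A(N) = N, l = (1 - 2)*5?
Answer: 87/52 ≈ 1.6731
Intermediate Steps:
l = -5 (l = -1*5 = -5)
D(X) = -7/(37 + X) (D(X) = -7/(X + 37) = -7/(37 + X))
K(B, U) = -1/13 (K(B, U) = -5/65 = -5*1/65 = -1/13)
K(-39, (10 - 17) + 20) - D(-33) = -1/13 - (-7)/(37 - 33) = -1/13 - (-7)/4 = -1/13 - 1*(-7/4) = -1/13 + 7/4 = 87/52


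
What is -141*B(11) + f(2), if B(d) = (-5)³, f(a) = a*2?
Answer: 17629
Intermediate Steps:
f(a) = 2*a
B(d) = -125
-141*B(11) + f(2) = -141*(-125) + 2*2 = 17625 + 4 = 17629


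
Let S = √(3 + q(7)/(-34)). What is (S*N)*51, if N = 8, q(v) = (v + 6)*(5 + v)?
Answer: 72*I*√51 ≈ 514.18*I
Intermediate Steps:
q(v) = (5 + v)*(6 + v) (q(v) = (6 + v)*(5 + v) = (5 + v)*(6 + v))
S = 3*I*√51/17 (S = √(3 + (30 + 7² + 11*7)/(-34)) = √(3 + (30 + 49 + 77)*(-1/34)) = √(3 + 156*(-1/34)) = √(3 - 78/17) = √(-27/17) = 3*I*√51/17 ≈ 1.2603*I)
(S*N)*51 = ((3*I*√51/17)*8)*51 = (24*I*√51/17)*51 = 72*I*√51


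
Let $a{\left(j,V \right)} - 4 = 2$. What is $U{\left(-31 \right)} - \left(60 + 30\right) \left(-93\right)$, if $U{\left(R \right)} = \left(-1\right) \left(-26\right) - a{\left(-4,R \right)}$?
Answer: $8390$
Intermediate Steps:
$a{\left(j,V \right)} = 6$ ($a{\left(j,V \right)} = 4 + 2 = 6$)
$U{\left(R \right)} = 20$ ($U{\left(R \right)} = \left(-1\right) \left(-26\right) - 6 = 26 - 6 = 20$)
$U{\left(-31 \right)} - \left(60 + 30\right) \left(-93\right) = 20 - \left(60 + 30\right) \left(-93\right) = 20 - 90 \left(-93\right) = 20 - -8370 = 20 + 8370 = 8390$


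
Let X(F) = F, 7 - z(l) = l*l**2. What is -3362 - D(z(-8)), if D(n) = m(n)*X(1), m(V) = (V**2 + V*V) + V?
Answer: -542603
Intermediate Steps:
z(l) = 7 - l**3 (z(l) = 7 - l*l**2 = 7 - l**3)
m(V) = V + 2*V**2 (m(V) = (V**2 + V**2) + V = 2*V**2 + V = V + 2*V**2)
D(n) = n*(1 + 2*n) (D(n) = (n*(1 + 2*n))*1 = n*(1 + 2*n))
-3362 - D(z(-8)) = -3362 - (7 - 1*(-8)**3)*(1 + 2*(7 - 1*(-8)**3)) = -3362 - (7 - 1*(-512))*(1 + 2*(7 - 1*(-512))) = -3362 - (7 + 512)*(1 + 2*(7 + 512)) = -3362 - 519*(1 + 2*519) = -3362 - 519*(1 + 1038) = -3362 - 519*1039 = -3362 - 1*539241 = -3362 - 539241 = -542603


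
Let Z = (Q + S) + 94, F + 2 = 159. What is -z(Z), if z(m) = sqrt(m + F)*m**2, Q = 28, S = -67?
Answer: -6050*sqrt(53) ≈ -44045.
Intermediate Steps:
F = 157 (F = -2 + 159 = 157)
Z = 55 (Z = (28 - 67) + 94 = -39 + 94 = 55)
z(m) = m**2*sqrt(157 + m) (z(m) = sqrt(m + 157)*m**2 = sqrt(157 + m)*m**2 = m**2*sqrt(157 + m))
-z(Z) = -55**2*sqrt(157 + 55) = -3025*sqrt(212) = -3025*2*sqrt(53) = -6050*sqrt(53)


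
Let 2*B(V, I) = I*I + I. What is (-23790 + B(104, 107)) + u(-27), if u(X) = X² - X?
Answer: -17256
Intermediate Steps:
B(V, I) = I/2 + I²/2 (B(V, I) = (I*I + I)/2 = (I² + I)/2 = (I + I²)/2 = I/2 + I²/2)
(-23790 + B(104, 107)) + u(-27) = (-23790 + (½)*107*(1 + 107)) - 27*(-1 - 27) = (-23790 + (½)*107*108) - 27*(-28) = (-23790 + 5778) + 756 = -18012 + 756 = -17256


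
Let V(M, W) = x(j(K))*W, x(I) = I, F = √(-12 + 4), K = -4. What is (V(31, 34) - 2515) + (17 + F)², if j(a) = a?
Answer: -2370 + 68*I*√2 ≈ -2370.0 + 96.167*I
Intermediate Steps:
F = 2*I*√2 (F = √(-8) = 2*I*√2 ≈ 2.8284*I)
V(M, W) = -4*W
(V(31, 34) - 2515) + (17 + F)² = (-4*34 - 2515) + (17 + 2*I*√2)² = (-136 - 2515) + (17 + 2*I*√2)² = -2651 + (17 + 2*I*√2)²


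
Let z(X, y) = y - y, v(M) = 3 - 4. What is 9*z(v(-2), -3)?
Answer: 0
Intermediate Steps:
v(M) = -1
z(X, y) = 0
9*z(v(-2), -3) = 9*0 = 0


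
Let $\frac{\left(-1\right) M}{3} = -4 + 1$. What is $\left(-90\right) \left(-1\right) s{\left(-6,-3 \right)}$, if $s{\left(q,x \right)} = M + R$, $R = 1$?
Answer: $900$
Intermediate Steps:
$M = 9$ ($M = - 3 \left(-4 + 1\right) = \left(-3\right) \left(-3\right) = 9$)
$s{\left(q,x \right)} = 10$ ($s{\left(q,x \right)} = 9 + 1 = 10$)
$\left(-90\right) \left(-1\right) s{\left(-6,-3 \right)} = \left(-90\right) \left(-1\right) 10 = 90 \cdot 10 = 900$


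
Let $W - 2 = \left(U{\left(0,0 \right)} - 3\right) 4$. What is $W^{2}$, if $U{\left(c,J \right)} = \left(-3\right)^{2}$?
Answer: $676$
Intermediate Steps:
$U{\left(c,J \right)} = 9$
$W = 26$ ($W = 2 + \left(9 - 3\right) 4 = 2 + 6 \cdot 4 = 2 + 24 = 26$)
$W^{2} = 26^{2} = 676$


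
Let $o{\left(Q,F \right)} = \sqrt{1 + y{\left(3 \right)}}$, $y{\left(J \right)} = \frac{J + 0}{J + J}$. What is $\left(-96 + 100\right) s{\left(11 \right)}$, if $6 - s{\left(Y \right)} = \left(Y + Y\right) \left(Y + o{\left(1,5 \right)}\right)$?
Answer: $-944 - 44 \sqrt{6} \approx -1051.8$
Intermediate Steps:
$y{\left(J \right)} = \frac{1}{2}$ ($y{\left(J \right)} = \frac{J}{2 J} = J \frac{1}{2 J} = \frac{1}{2}$)
$o{\left(Q,F \right)} = \frac{\sqrt{6}}{2}$ ($o{\left(Q,F \right)} = \sqrt{1 + \frac{1}{2}} = \sqrt{\frac{3}{2}} = \frac{\sqrt{6}}{2}$)
$s{\left(Y \right)} = 6 - 2 Y \left(Y + \frac{\sqrt{6}}{2}\right)$ ($s{\left(Y \right)} = 6 - \left(Y + Y\right) \left(Y + \frac{\sqrt{6}}{2}\right) = 6 - 2 Y \left(Y + \frac{\sqrt{6}}{2}\right)$)
$\left(-96 + 100\right) s{\left(11 \right)} = \left(-96 + 100\right) \left(6 - 2 \cdot 11^{2} - 11 \sqrt{6}\right) = 4 \left(6 - 242 - 11 \sqrt{6}\right) = 4 \left(-236 - 11 \sqrt{6}\right) = -944 - 44 \sqrt{6}$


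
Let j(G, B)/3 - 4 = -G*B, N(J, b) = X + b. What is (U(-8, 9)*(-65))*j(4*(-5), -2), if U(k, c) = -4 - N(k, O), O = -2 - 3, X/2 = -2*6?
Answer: 175500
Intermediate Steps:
X = -24 (X = 2*(-2*6) = 2*(-12) = -24)
O = -5
N(J, b) = -24 + b
U(k, c) = 25 (U(k, c) = -4 - (-24 - 5) = -4 - 1*(-29) = -4 + 29 = 25)
j(G, B) = 12 - 3*B*G (j(G, B) = 12 + 3*(-G*B) = 12 + 3*(-B*G) = 12 - 3*B*G)
(U(-8, 9)*(-65))*j(4*(-5), -2) = (25*(-65))*(12 - 3*(-2)*4*(-5)) = -1625*(12 - 3*(-2)*(-20)) = -1625*(12 - 120) = -1625*(-108) = 175500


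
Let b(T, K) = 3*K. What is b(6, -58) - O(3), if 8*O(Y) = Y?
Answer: -1395/8 ≈ -174.38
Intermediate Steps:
O(Y) = Y/8
b(6, -58) - O(3) = 3*(-58) - 3/8 = -174 - 1*3/8 = -174 - 3/8 = -1395/8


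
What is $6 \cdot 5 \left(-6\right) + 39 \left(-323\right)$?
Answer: $-12777$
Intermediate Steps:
$6 \cdot 5 \left(-6\right) + 39 \left(-323\right) = 30 \left(-6\right) - 12597 = -180 - 12597 = -12777$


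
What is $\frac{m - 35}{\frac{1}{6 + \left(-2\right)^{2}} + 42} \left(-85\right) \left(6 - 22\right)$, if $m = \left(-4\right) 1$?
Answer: $- \frac{530400}{421} \approx -1259.9$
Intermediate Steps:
$m = -4$
$\frac{m - 35}{\frac{1}{6 + \left(-2\right)^{2}} + 42} \left(-85\right) \left(6 - 22\right) = \frac{-4 - 35}{\frac{1}{6 + \left(-2\right)^{2}} + 42} \left(-85\right) \left(6 - 22\right) = - \frac{39}{\frac{1}{6 + 4} + 42} \left(-85\right) \left(6 - 22\right) = - \frac{39}{\frac{1}{10} + 42} \left(-85\right) \left(-16\right) = - \frac{39}{\frac{421}{10}} \left(-85\right) \left(-16\right) = \left(-39\right) \frac{10}{421} \left(-85\right) \left(-16\right) = \left(- \frac{390}{421}\right) \left(-85\right) \left(-16\right) = \frac{33150}{421} \left(-16\right) = - \frac{530400}{421}$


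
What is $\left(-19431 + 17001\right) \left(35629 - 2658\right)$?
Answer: $-80119530$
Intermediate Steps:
$\left(-19431 + 17001\right) \left(35629 - 2658\right) = \left(-2430\right) 32971 = -80119530$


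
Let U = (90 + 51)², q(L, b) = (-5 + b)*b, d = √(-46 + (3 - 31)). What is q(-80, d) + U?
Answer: 19807 - 5*I*√74 ≈ 19807.0 - 43.012*I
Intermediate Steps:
d = I*√74 (d = √(-46 - 28) = √(-74) = I*√74 ≈ 8.6023*I)
q(L, b) = b*(-5 + b)
U = 19881 (U = 141² = 19881)
q(-80, d) + U = (I*√74)*(-5 + I*√74) + 19881 = I*√74*(-5 + I*√74) + 19881 = 19881 + I*√74*(-5 + I*√74)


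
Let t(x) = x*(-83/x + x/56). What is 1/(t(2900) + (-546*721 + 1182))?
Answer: -7/1696719 ≈ -4.1256e-6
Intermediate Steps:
t(x) = x*(-83/x + x/56) (t(x) = x*(-83/x + x*(1/56)) = x*(-83/x + x/56))
1/(t(2900) + (-546*721 + 1182)) = 1/((-83 + (1/56)*2900**2) + (-546*721 + 1182)) = 1/((-83 + (1/56)*8410000) + (-393666 + 1182)) = 1/((-83 + 1051250/7) - 392484) = 1/(1050669/7 - 392484) = 1/(-1696719/7) = -7/1696719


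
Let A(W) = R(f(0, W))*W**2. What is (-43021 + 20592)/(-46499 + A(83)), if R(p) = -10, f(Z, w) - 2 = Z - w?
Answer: 22429/115389 ≈ 0.19438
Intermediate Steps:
f(Z, w) = 2 + Z - w (f(Z, w) = 2 + (Z - w) = 2 + Z - w)
A(W) = -10*W**2
(-43021 + 20592)/(-46499 + A(83)) = (-43021 + 20592)/(-46499 - 10*83**2) = -22429/(-46499 - 10*6889) = -22429/(-46499 - 68890) = -22429/(-115389) = -22429*(-1/115389) = 22429/115389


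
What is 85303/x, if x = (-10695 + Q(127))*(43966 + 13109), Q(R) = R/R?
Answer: -85303/610360050 ≈ -0.00013976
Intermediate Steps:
Q(R) = 1
x = -610360050 (x = (-10695 + 1)*(43966 + 13109) = -10694*57075 = -610360050)
85303/x = 85303/(-610360050) = 85303*(-1/610360050) = -85303/610360050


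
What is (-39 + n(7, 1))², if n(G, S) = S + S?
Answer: 1369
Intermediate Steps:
n(G, S) = 2*S
(-39 + n(7, 1))² = (-39 + 2*1)² = (-39 + 2)² = (-37)² = 1369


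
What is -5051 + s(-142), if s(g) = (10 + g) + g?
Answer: -5325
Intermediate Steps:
s(g) = 10 + 2*g
-5051 + s(-142) = -5051 + (10 + 2*(-142)) = -5051 + (10 - 284) = -5051 - 274 = -5325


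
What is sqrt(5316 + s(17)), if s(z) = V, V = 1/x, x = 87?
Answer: sqrt(40236891)/87 ≈ 72.911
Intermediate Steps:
V = 1/87 ≈ 0.011494
s(z) = 1/87
sqrt(5316 + s(17)) = sqrt(5316 + 1/87) = sqrt(462493/87) = sqrt(40236891)/87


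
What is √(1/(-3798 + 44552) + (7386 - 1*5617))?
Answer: √2938111825558/40754 ≈ 42.060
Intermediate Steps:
√(1/(-3798 + 44552) + (7386 - 1*5617)) = √(1/40754 + (7386 - 5617)) = √(1/40754 + 1769) = √(72093827/40754) = √2938111825558/40754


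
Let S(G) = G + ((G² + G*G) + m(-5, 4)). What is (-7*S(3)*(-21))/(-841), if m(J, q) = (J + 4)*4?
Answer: -2499/841 ≈ -2.9715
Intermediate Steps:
m(J, q) = 16 + 4*J (m(J, q) = (4 + J)*4 = 16 + 4*J)
S(G) = -4 + G + 2*G² (S(G) = G + ((G² + G*G) + (16 + 4*(-5))) = G + ((G² + G²) + (16 - 20)) = G + (2*G² - 4) = G + (-4 + 2*G²) = -4 + G + 2*G²)
(-7*S(3)*(-21))/(-841) = (-7*(-4 + 3 + 2*3²)*(-21))/(-841) = (-7*(-4 + 3 + 2*9)*(-21))*(-1/841) = (-7*(-4 + 3 + 18)*(-21))*(-1/841) = (-7*17*(-21))*(-1/841) = -119*(-21)*(-1/841) = 2499*(-1/841) = -2499/841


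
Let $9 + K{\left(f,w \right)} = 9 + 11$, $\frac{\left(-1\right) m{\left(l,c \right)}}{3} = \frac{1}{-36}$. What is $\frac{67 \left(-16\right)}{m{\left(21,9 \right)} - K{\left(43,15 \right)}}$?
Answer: $\frac{12864}{131} \approx 98.198$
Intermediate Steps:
$m{\left(l,c \right)} = \frac{1}{12}$ ($m{\left(l,c \right)} = - \frac{3}{-36} = \left(-3\right) \left(- \frac{1}{36}\right) = \frac{1}{12}$)
$K{\left(f,w \right)} = 11$ ($K{\left(f,w \right)} = -9 + \left(9 + 11\right) = -9 + 20 = 11$)
$\frac{67 \left(-16\right)}{m{\left(21,9 \right)} - K{\left(43,15 \right)}} = \frac{67 \left(-16\right)}{\frac{1}{12} - 11} = - \frac{1072}{\frac{1}{12} - 11} = - \frac{1072}{- \frac{131}{12}} = \left(-1072\right) \left(- \frac{12}{131}\right) = \frac{12864}{131}$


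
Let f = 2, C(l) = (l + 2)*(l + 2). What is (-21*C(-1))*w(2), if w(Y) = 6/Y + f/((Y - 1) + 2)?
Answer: -77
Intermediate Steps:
C(l) = (2 + l)² (C(l) = (2 + l)*(2 + l) = (2 + l)²)
w(Y) = 2/(1 + Y) + 6/Y (w(Y) = 6/Y + 2/((Y - 1) + 2) = 6/Y + 2/((-1 + Y) + 2) = 6/Y + 2/(1 + Y) = 2/(1 + Y) + 6/Y)
(-21*C(-1))*w(2) = (-21*(2 - 1)²)*(2*(3 + 4*2)/(2*(1 + 2))) = (-21*1²)*(2*(½)*(3 + 8)/3) = (-21*1)*(2*(½)*(⅓)*11) = -21*11/3 = -77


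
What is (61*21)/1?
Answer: 1281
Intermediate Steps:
(61*21)/1 = 1281*1 = 1281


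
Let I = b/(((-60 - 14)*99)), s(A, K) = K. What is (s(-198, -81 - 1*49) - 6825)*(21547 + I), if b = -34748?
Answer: -549055763425/3663 ≈ -1.4989e+8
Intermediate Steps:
I = 17374/3663 (I = -34748*1/(99*(-60 - 14)) = -34748/((-74*99)) = -34748/(-7326) = -34748*(-1/7326) = 17374/3663 ≈ 4.7431)
(s(-198, -81 - 1*49) - 6825)*(21547 + I) = ((-81 - 1*49) - 6825)*(21547 + 17374/3663) = ((-81 - 49) - 6825)*(78944035/3663) = (-130 - 6825)*(78944035/3663) = -6955*78944035/3663 = -549055763425/3663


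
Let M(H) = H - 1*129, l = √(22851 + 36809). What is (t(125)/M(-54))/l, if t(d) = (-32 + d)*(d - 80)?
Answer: -279*√14915/363926 ≈ -0.093627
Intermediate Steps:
l = 2*√14915 (l = √59660 = 2*√14915 ≈ 244.25)
M(H) = -129 + H (M(H) = H - 129 = -129 + H)
t(d) = (-80 + d)*(-32 + d) (t(d) = (-32 + d)*(-80 + d) = (-80 + d)*(-32 + d))
(t(125)/M(-54))/l = ((2560 + 125² - 112*125)/(-129 - 54))/((2*√14915)) = ((2560 + 15625 - 14000)/(-183))*(√14915/29830) = (4185*(-1/183))*(√14915/29830) = -279*√14915/363926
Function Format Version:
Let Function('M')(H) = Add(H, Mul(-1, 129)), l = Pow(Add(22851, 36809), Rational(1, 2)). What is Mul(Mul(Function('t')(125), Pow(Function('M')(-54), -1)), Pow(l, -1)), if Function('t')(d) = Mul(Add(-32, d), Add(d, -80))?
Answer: Mul(Rational(-279, 363926), Pow(14915, Rational(1, 2))) ≈ -0.093627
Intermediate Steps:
l = Mul(2, Pow(14915, Rational(1, 2))) (l = Pow(59660, Rational(1, 2)) = Mul(2, Pow(14915, Rational(1, 2))) ≈ 244.25)
Function('M')(H) = Add(-129, H) (Function('M')(H) = Add(H, -129) = Add(-129, H))
Function('t')(d) = Mul(Add(-80, d), Add(-32, d)) (Function('t')(d) = Mul(Add(-32, d), Add(-80, d)) = Mul(Add(-80, d), Add(-32, d)))
Mul(Mul(Function('t')(125), Pow(Function('M')(-54), -1)), Pow(l, -1)) = Mul(Mul(Add(2560, Pow(125, 2), Mul(-112, 125)), Pow(Add(-129, -54), -1)), Pow(Mul(2, Pow(14915, Rational(1, 2))), -1)) = Mul(Mul(Add(2560, 15625, -14000), Pow(-183, -1)), Mul(Rational(1, 29830), Pow(14915, Rational(1, 2)))) = Mul(Mul(4185, Rational(-1, 183)), Mul(Rational(1, 29830), Pow(14915, Rational(1, 2)))) = Mul(Rational(-1395, 61), Mul(Rational(1, 29830), Pow(14915, Rational(1, 2)))) = Mul(Rational(-279, 363926), Pow(14915, Rational(1, 2)))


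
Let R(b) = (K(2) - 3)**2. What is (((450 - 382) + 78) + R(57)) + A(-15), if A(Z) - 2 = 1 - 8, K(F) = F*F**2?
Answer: 166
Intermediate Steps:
K(F) = F**3
R(b) = 25 (R(b) = (2**3 - 3)**2 = (8 - 3)**2 = 5**2 = 25)
A(Z) = -5 (A(Z) = 2 + (1 - 8) = 2 - 7 = -5)
(((450 - 382) + 78) + R(57)) + A(-15) = (((450 - 382) + 78) + 25) - 5 = ((68 + 78) + 25) - 5 = (146 + 25) - 5 = 171 - 5 = 166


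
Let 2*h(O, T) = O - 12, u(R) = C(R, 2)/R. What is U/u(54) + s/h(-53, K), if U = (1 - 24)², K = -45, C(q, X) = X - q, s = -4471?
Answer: -53531/130 ≈ -411.78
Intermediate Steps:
u(R) = (2 - R)/R
h(O, T) = -6 + O/2 (h(O, T) = (O - 12)/2 = (-12 + O)/2 = -6 + O/2)
U = 529 (U = (-23)² = 529)
U/u(54) + s/h(-53, K) = 529/(((2 - 1*54)/54)) - 4471/(-6 + (½)*(-53)) = 529/(((2 - 54)/54)) - 4471/(-6 - 53/2) = 529/(((1/54)*(-52))) - 4471/(-65/2) = 529/(-26/27) - 4471*(-2/65) = 529*(-27/26) + 8942/65 = -14283/26 + 8942/65 = -53531/130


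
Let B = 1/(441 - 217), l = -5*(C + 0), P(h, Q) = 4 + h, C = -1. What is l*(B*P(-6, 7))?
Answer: -5/112 ≈ -0.044643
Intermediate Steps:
l = 5 (l = -5*(-1 + 0) = -5*(-1) = 5)
B = 1/224 ≈ 0.0044643
l*(B*P(-6, 7)) = 5*((4 - 6)/224) = 5*((1/224)*(-2)) = 5*(-1/112) = -5/112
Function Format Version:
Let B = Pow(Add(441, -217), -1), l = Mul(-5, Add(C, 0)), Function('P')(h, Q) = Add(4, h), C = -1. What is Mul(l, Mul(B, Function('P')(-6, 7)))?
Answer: Rational(-5, 112) ≈ -0.044643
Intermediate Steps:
l = 5 (l = Mul(-5, Add(-1, 0)) = Mul(-5, -1) = 5)
B = Rational(1, 224) (B = Pow(224, -1) = Rational(1, 224) ≈ 0.0044643)
Mul(l, Mul(B, Function('P')(-6, 7))) = Mul(5, Mul(Rational(1, 224), Add(4, -6))) = Mul(5, Mul(Rational(1, 224), -2)) = Mul(5, Rational(-1, 112)) = Rational(-5, 112)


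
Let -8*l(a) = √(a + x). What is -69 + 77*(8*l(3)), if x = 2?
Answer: -69 - 77*√5 ≈ -241.18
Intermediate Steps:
l(a) = -√(2 + a)/8 (l(a) = -√(a + 2)/8 = -√(2 + a)/8)
-69 + 77*(8*l(3)) = -69 + 77*(8*(-√(2 + 3)/8)) = -69 + 77*(8*(-√5/8)) = -69 + 77*(-√5) = -69 - 77*√5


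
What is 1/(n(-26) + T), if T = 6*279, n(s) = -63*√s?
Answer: 31/53805 + 7*I*√26/322830 ≈ 0.00057615 + 0.00011056*I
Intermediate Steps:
T = 1674
1/(n(-26) + T) = 1/(-63*I*√26 + 1674) = 1/(1674 - 63*I*√26)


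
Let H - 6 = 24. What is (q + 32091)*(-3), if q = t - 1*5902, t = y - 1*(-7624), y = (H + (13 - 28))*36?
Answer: -103059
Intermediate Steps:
H = 30 (H = 6 + 24 = 30)
y = 540 (y = (30 + (13 - 28))*36 = (30 - 15)*36 = 15*36 = 540)
t = 8164 (t = 540 - 1*(-7624) = 540 + 7624 = 8164)
q = 2262 (q = 8164 - 1*5902 = 8164 - 5902 = 2262)
(q + 32091)*(-3) = (2262 + 32091)*(-3) = 34353*(-3) = -103059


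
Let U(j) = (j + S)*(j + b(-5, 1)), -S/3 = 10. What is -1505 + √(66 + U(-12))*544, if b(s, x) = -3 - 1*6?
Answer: -1505 + 1088*√237 ≈ 15245.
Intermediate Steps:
S = -30 (S = -3*10 = -30)
b(s, x) = -9 (b(s, x) = -3 - 6 = -9)
U(j) = (-30 + j)*(-9 + j) (U(j) = (j - 30)*(j - 9) = (-30 + j)*(-9 + j))
-1505 + √(66 + U(-12))*544 = -1505 + √(66 + (270 + (-12)² - 39*(-12)))*544 = -1505 + √(66 + (270 + 144 + 468))*544 = -1505 + √(66 + 882)*544 = -1505 + √948*544 = -1505 + (2*√237)*544 = -1505 + 1088*√237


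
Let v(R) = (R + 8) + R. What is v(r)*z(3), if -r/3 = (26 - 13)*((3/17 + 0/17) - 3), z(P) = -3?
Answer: -11640/17 ≈ -684.71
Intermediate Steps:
r = 1872/17 (r = -3*(26 - 13)*((3/17 + 0/17) - 3) = -39*((3*(1/17) + 0*(1/17)) - 3) = -39*((3/17 + 0) - 3) = -39*(3/17 - 3) = -39*(-48)/17 = -3*(-624/17) = 1872/17 ≈ 110.12)
v(R) = 8 + 2*R (v(R) = (8 + R) + R = 8 + 2*R)
v(r)*z(3) = (8 + 2*(1872/17))*(-3) = (8 + 3744/17)*(-3) = (3880/17)*(-3) = -11640/17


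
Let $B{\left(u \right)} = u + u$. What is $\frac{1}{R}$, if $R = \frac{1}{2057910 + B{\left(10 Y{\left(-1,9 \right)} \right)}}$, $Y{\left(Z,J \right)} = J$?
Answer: $2058090$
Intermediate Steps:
$B{\left(u \right)} = 2 u$
$R = \frac{1}{2058090}$ ($R = \frac{1}{2057910 + 2 \cdot 10 \cdot 9} = \frac{1}{2057910 + 2 \cdot 90} = \frac{1}{2057910 + 180} = \frac{1}{2058090} \approx 4.8589 \cdot 10^{-7}$)
$\frac{1}{R} = \frac{1}{\frac{1}{2058090}} = 2058090$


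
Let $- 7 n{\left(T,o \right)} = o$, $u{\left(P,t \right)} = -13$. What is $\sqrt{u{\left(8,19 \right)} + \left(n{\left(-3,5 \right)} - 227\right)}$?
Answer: $\frac{i \sqrt{11795}}{7} \approx 15.515 i$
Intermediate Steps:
$n{\left(T,o \right)} = - \frac{o}{7}$
$\sqrt{u{\left(8,19 \right)} + \left(n{\left(-3,5 \right)} - 227\right)} = \sqrt{-13 - \frac{1594}{7}} = \sqrt{- \frac{1685}{7}} = \frac{i \sqrt{11795}}{7}$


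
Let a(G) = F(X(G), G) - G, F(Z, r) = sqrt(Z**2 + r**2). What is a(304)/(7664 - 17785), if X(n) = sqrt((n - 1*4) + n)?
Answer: 304/10121 - 2*sqrt(23255)/10121 ≈ -9.7995e-5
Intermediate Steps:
X(n) = sqrt(-4 + 2*n) (X(n) = sqrt((n - 4) + n) = sqrt((-4 + n) + n) = sqrt(-4 + 2*n))
a(G) = sqrt(-4 + G**2 + 2*G) - G (a(G) = sqrt((sqrt(-4 + 2*G))**2 + G**2) - G = sqrt((-4 + 2*G) + G**2) - G = sqrt(-4 + G**2 + 2*G) - G)
a(304)/(7664 - 17785) = (sqrt(-4 + 304**2 + 2*304) - 1*304)/(7664 - 17785) = (sqrt(-4 + 92416 + 608) - 304)/(-10121) = (sqrt(93020) - 304)*(-1/10121) = (2*sqrt(23255) - 304)*(-1/10121) = (-304 + 2*sqrt(23255))*(-1/10121) = 304/10121 - 2*sqrt(23255)/10121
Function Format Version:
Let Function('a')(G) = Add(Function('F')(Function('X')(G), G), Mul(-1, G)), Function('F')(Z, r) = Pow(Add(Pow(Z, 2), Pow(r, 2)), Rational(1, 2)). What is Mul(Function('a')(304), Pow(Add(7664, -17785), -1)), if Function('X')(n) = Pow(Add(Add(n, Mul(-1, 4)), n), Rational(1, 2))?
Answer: Add(Rational(304, 10121), Mul(Rational(-2, 10121), Pow(23255, Rational(1, 2)))) ≈ -9.7995e-5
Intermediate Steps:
Function('X')(n) = Pow(Add(-4, Mul(2, n)), Rational(1, 2)) (Function('X')(n) = Pow(Add(Add(n, -4), n), Rational(1, 2)) = Pow(Add(Add(-4, n), n), Rational(1, 2)) = Pow(Add(-4, Mul(2, n)), Rational(1, 2)))
Function('a')(G) = Add(Pow(Add(-4, Pow(G, 2), Mul(2, G)), Rational(1, 2)), Mul(-1, G)) (Function('a')(G) = Add(Pow(Add(Pow(Pow(Add(-4, Mul(2, G)), Rational(1, 2)), 2), Pow(G, 2)), Rational(1, 2)), Mul(-1, G)) = Add(Pow(Add(Add(-4, Mul(2, G)), Pow(G, 2)), Rational(1, 2)), Mul(-1, G)) = Add(Pow(Add(-4, Pow(G, 2), Mul(2, G)), Rational(1, 2)), Mul(-1, G)))
Mul(Function('a')(304), Pow(Add(7664, -17785), -1)) = Mul(Add(Pow(Add(-4, Pow(304, 2), Mul(2, 304)), Rational(1, 2)), Mul(-1, 304)), Pow(Add(7664, -17785), -1)) = Mul(Add(Pow(Add(-4, 92416, 608), Rational(1, 2)), -304), Pow(-10121, -1)) = Mul(Add(Pow(93020, Rational(1, 2)), -304), Rational(-1, 10121)) = Mul(Add(Mul(2, Pow(23255, Rational(1, 2))), -304), Rational(-1, 10121)) = Mul(Add(-304, Mul(2, Pow(23255, Rational(1, 2)))), Rational(-1, 10121)) = Add(Rational(304, 10121), Mul(Rational(-2, 10121), Pow(23255, Rational(1, 2))))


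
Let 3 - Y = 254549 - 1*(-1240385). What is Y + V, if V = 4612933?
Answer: 3118002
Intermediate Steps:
Y = -1494931 (Y = 3 - (254549 - 1*(-1240385)) = 3 - (254549 + 1240385) = 3 - 1*1494934 = 3 - 1494934 = -1494931)
Y + V = -1494931 + 4612933 = 3118002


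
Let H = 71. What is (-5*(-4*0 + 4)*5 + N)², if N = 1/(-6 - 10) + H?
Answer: 216225/256 ≈ 844.63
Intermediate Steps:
N = 1135/16 (N = 1/(-6 - 10) + 71 = 1/(-16) + 71 = -1/16 + 71 = 1135/16 ≈ 70.938)
(-5*(-4*0 + 4)*5 + N)² = (-5*(-4*0 + 4)*5 + 1135/16)² = (-5*(0 + 4)*5 + 1135/16)² = (-5*4*5 + 1135/16)² = (-20*5 + 1135/16)² = (-100 + 1135/16)² = (-465/16)² = 216225/256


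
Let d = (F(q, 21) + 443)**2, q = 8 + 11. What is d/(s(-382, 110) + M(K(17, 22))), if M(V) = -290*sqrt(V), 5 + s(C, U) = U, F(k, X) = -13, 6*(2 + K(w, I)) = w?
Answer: -2329740/7087 - 1072420*sqrt(30)/7087 ≈ -1157.6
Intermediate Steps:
q = 19
K(w, I) = -2 + w/6
s(C, U) = -5 + U
d = 184900 (d = (-13 + 443)**2 = 430**2 = 184900)
d/(s(-382, 110) + M(K(17, 22))) = 184900/((-5 + 110) - 290*sqrt(-2 + (1/6)*17)) = 184900/(105 - 290*sqrt(-2 + 17/6)) = 184900/(105 - 145*sqrt(30)/3)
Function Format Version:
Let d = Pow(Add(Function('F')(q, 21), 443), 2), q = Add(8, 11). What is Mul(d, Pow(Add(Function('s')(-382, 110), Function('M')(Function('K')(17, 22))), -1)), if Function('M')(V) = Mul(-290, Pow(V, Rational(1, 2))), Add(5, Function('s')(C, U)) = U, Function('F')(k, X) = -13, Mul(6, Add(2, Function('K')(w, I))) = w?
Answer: Add(Rational(-2329740, 7087), Mul(Rational(-1072420, 7087), Pow(30, Rational(1, 2)))) ≈ -1157.6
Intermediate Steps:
q = 19
Function('K')(w, I) = Add(-2, Mul(Rational(1, 6), w))
Function('s')(C, U) = Add(-5, U)
d = 184900 (d = Pow(Add(-13, 443), 2) = Pow(430, 2) = 184900)
Mul(d, Pow(Add(Function('s')(-382, 110), Function('M')(Function('K')(17, 22))), -1)) = Mul(184900, Pow(Add(Add(-5, 110), Mul(-290, Pow(Add(-2, Mul(Rational(1, 6), 17)), Rational(1, 2)))), -1)) = Mul(184900, Pow(Add(105, Mul(-290, Pow(Add(-2, Rational(17, 6)), Rational(1, 2)))), -1)) = Mul(184900, Pow(Add(105, Mul(-290, Pow(Rational(5, 6), Rational(1, 2)))), -1)) = Mul(184900, Pow(Add(105, Mul(-290, Mul(Rational(1, 6), Pow(30, Rational(1, 2))))), -1)) = Mul(184900, Pow(Add(105, Mul(Rational(-145, 3), Pow(30, Rational(1, 2)))), -1))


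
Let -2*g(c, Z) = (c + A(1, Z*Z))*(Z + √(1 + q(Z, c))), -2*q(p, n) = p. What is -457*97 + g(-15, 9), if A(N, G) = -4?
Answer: -88487/2 + 19*I*√14/4 ≈ -44244.0 + 17.773*I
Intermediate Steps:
q(p, n) = -p/2
g(c, Z) = -(-4 + c)*(Z + √(1 - Z/2))/2 (g(c, Z) = -(c - 4)*(Z + √(1 - Z/2))/2 = -(-4 + c)*(Z + √(1 - Z/2))/2)
-457*97 + g(-15, 9) = -457*97 + (√(4 - 2*9) + 2*9 - ½*9*(-15) - ¼*(-15)*√(4 - 2*9)) = -44329 + (√(4 - 18) + 18 + 135/2 - ¼*(-15)*√(4 - 18)) = -44329 + (√(-14) + 18 + 135/2 - ¼*(-15)*√(-14)) = -44329 + (I*√14 + 18 + 135/2 - ¼*(-15)*I*√14) = -44329 + (I*√14 + 18 + 135/2 + 15*I*√14/4) = -44329 + (171/2 + 19*I*√14/4) = -88487/2 + 19*I*√14/4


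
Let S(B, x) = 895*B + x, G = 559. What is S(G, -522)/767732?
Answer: 499783/767732 ≈ 0.65099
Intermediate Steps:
S(B, x) = x + 895*B
S(G, -522)/767732 = (-522 + 895*559)/767732 = (-522 + 500305)*(1/767732) = 499783*(1/767732) = 499783/767732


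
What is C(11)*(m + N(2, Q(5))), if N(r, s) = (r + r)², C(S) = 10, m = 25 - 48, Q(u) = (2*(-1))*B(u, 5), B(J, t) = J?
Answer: -70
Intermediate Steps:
Q(u) = -2*u (Q(u) = (2*(-1))*u = -2*u)
m = -23
N(r, s) = 4*r² (N(r, s) = (2*r)² = 4*r²)
C(11)*(m + N(2, Q(5))) = 10*(-23 + 4*2²) = 10*(-23 + 4*4) = 10*(-23 + 16) = 10*(-7) = -70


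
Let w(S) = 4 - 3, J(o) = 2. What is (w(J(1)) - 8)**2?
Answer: 49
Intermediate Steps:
w(S) = 1
(w(J(1)) - 8)**2 = (1 - 8)**2 = (-7)**2 = 49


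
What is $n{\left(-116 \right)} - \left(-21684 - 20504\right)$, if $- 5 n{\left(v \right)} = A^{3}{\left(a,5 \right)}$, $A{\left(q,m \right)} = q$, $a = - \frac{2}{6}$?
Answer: $\frac{5695381}{135} \approx 42188.0$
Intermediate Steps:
$a = - \frac{1}{3}$ ($a = \left(-2\right) \frac{1}{6} = - \frac{1}{3} \approx -0.33333$)
$n{\left(v \right)} = \frac{1}{135}$ ($n{\left(v \right)} = - \frac{\left(- \frac{1}{3}\right)^{3}}{5} = \left(- \frac{1}{5}\right) \left(- \frac{1}{27}\right) = \frac{1}{135}$)
$n{\left(-116 \right)} - \left(-21684 - 20504\right) = \frac{1}{135} - \left(-21684 - 20504\right) = \frac{1}{135} - -42188 = \frac{1}{135} + 42188 = \frac{5695381}{135}$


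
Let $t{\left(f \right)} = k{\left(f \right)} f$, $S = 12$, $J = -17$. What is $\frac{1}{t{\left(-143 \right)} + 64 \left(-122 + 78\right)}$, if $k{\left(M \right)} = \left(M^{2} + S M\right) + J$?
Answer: $- \frac{1}{2679204} \approx -3.7325 \cdot 10^{-7}$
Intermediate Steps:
$k{\left(M \right)} = -17 + M^{2} + 12 M$ ($k{\left(M \right)} = \left(M^{2} + 12 M\right) - 17 = -17 + M^{2} + 12 M$)
$t{\left(f \right)} = f \left(-17 + f^{2} + 12 f\right)$ ($t{\left(f \right)} = \left(-17 + f^{2} + 12 f\right) f = f \left(-17 + f^{2} + 12 f\right)$)
$\frac{1}{t{\left(-143 \right)} + 64 \left(-122 + 78\right)} = \frac{1}{- 143 \left(-17 + \left(-143\right)^{2} + 12 \left(-143\right)\right) + 64 \left(-122 + 78\right)} = \frac{1}{- 143 \left(-17 + 20449 - 1716\right) + 64 \left(-44\right)} = \frac{1}{\left(-143\right) 18716 - 2816} = \frac{1}{-2676388 - 2816} = \frac{1}{-2679204} = - \frac{1}{2679204}$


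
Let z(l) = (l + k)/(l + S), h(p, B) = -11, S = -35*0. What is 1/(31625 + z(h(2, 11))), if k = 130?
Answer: 11/347756 ≈ 3.1631e-5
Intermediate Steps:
S = 0
z(l) = (130 + l)/l (z(l) = (l + 130)/(l + 0) = (130 + l)/l)
1/(31625 + z(h(2, 11))) = 1/(31625 + (130 - 11)/(-11)) = 1/(31625 - 1/11*119) = 1/(31625 - 119/11) = 1/(347756/11) = 11/347756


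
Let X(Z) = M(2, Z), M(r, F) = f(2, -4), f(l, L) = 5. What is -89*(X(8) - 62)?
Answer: 5073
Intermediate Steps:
M(r, F) = 5
X(Z) = 5
-89*(X(8) - 62) = -89*(5 - 62) = -89*(-57) = 5073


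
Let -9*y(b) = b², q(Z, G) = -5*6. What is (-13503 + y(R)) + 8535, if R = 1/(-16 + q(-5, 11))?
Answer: -94610593/19044 ≈ -4968.0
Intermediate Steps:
q(Z, G) = -30
R = -1/46 (R = 1/(-16 - 30) = 1/(-46) = -1/46 ≈ -0.021739)
y(b) = -b²/9
(-13503 + y(R)) + 8535 = (-13503 - (-1/46)²/9) + 8535 = (-13503 - ⅑*1/2116) + 8535 = (-13503 - 1/19044) + 8535 = -257151133/19044 + 8535 = -94610593/19044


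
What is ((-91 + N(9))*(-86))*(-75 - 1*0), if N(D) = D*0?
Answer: -586950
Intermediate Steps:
N(D) = 0
((-91 + N(9))*(-86))*(-75 - 1*0) = ((-91 + 0)*(-86))*(-75 - 1*0) = (-91*(-86))*(-75 + 0) = 7826*(-75) = -586950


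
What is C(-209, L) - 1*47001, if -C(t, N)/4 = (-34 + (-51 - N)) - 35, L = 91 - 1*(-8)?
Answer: -46125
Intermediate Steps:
L = 99 (L = 91 + 8 = 99)
C(t, N) = 480 + 4*N (C(t, N) = -4*((-34 + (-51 - N)) - 35) = -4*((-85 - N) - 35) = -4*(-120 - N) = 480 + 4*N)
C(-209, L) - 1*47001 = (480 + 4*99) - 1*47001 = (480 + 396) - 47001 = 876 - 47001 = -46125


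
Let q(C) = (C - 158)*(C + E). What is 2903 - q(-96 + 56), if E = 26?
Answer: 131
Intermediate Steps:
q(C) = (-158 + C)*(26 + C) (q(C) = (C - 158)*(C + 26) = (-158 + C)*(26 + C))
2903 - q(-96 + 56) = 2903 - (-4108 + (-96 + 56)**2 - 132*(-96 + 56)) = 2903 - (-4108 + (-40)**2 - 132*(-40)) = 2903 - (-4108 + 1600 + 5280) = 2903 - 1*2772 = 2903 - 2772 = 131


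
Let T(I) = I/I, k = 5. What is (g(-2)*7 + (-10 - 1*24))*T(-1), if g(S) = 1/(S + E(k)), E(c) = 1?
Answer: -41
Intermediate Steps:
T(I) = 1
g(S) = 1/(1 + S) (g(S) = 1/(S + 1) = 1/(1 + S))
(g(-2)*7 + (-10 - 1*24))*T(-1) = (7/(1 - 2) + (-10 - 1*24))*1 = (7/(-1) + (-10 - 24))*1 = (-1*7 - 34)*1 = (-7 - 34)*1 = -41*1 = -41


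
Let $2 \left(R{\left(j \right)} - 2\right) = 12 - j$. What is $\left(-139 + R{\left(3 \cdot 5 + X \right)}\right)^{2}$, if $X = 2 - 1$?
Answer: $19321$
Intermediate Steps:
$X = 1$ ($X = 2 - 1 = 1$)
$R{\left(j \right)} = 8 - \frac{j}{2}$ ($R{\left(j \right)} = 2 + \frac{12 - j}{2} = 2 - \left(-6 + \frac{j}{2}\right) = 8 - \frac{j}{2}$)
$\left(-139 + R{\left(3 \cdot 5 + X \right)}\right)^{2} = \left(-139 + \left(8 - \frac{3 \cdot 5 + 1}{2}\right)\right)^{2} = \left(-139 + \left(8 - \frac{15 + 1}{2}\right)\right)^{2} = \left(-139 + \left(8 - 8\right)\right)^{2} = \left(-139 + 0\right)^{2} = \left(-139\right)^{2} = 19321$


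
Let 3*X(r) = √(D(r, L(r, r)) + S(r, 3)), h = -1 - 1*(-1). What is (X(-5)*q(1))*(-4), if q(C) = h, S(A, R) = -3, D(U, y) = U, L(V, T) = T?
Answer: 0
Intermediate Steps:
h = 0 (h = -1 + 1 = 0)
X(r) = √(-3 + r)/3 (X(r) = √(r - 3)/3 = √(-3 + r)/3)
q(C) = 0
(X(-5)*q(1))*(-4) = ((√(-3 - 5)/3)*0)*(-4) = ((√(-8)/3)*0)*(-4) = (((2*I*√2)/3)*0)*(-4) = ((2*I*√2/3)*0)*(-4) = 0*(-4) = 0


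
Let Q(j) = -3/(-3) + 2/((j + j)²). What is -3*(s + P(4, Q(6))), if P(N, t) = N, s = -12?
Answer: 24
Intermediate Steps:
Q(j) = 1 + 1/(2*j²) (Q(j) = -3*(-⅓) + 2/((2*j)²) = 1 + 2/((4*j²)) = 1 + 2*(1/(4*j²)) = 1 + 1/(2*j²))
-3*(s + P(4, Q(6))) = -3*(-12 + 4) = -3*(-8) = 24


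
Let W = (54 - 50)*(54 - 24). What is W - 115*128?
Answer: -14600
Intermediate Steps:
W = 120 (W = 4*30 = 120)
W - 115*128 = 120 - 115*128 = 120 - 14720 = -14600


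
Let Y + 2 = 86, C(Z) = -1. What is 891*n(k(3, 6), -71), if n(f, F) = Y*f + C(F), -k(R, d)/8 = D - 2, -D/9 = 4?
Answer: 22751685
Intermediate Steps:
D = -36 (D = -9*4 = -36)
k(R, d) = 304 (k(R, d) = -8*(-36 - 2) = -8*(-38) = 304)
Y = 84 (Y = -2 + 86 = 84)
n(f, F) = -1 + 84*f (n(f, F) = 84*f - 1 = -1 + 84*f)
891*n(k(3, 6), -71) = 891*(-1 + 84*304) = 891*(-1 + 25536) = 891*25535 = 22751685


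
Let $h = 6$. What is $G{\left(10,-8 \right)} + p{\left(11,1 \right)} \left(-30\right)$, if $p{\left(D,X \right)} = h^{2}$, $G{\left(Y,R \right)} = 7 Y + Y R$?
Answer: $-1090$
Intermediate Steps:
$G{\left(Y,R \right)} = 7 Y + R Y$
$p{\left(D,X \right)} = 36$ ($p{\left(D,X \right)} = 6^{2} = 36$)
$G{\left(10,-8 \right)} + p{\left(11,1 \right)} \left(-30\right) = 10 \left(7 - 8\right) + 36 \left(-30\right) = 10 \left(-1\right) - 1080 = -10 - 1080 = -1090$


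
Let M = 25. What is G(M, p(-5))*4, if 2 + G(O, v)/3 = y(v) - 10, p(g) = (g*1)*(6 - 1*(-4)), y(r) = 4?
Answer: -96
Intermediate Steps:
p(g) = 10*g (p(g) = g*(6 + 4) = g*10 = 10*g)
G(O, v) = -24 (G(O, v) = -6 + 3*(4 - 10) = -6 + 3*(-6) = -6 - 18 = -24)
G(M, p(-5))*4 = -24*4 = -96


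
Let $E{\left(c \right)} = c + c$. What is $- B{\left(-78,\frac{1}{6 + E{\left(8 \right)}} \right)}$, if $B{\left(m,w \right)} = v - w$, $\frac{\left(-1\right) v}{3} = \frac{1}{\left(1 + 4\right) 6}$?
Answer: $\frac{8}{55} \approx 0.14545$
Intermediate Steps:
$E{\left(c \right)} = 2 c$
$v = - \frac{1}{10}$ ($v = - \frac{3}{\left(1 + 4\right) 6} = - \frac{3}{5 \cdot 6} = - \frac{3}{30} = \left(-3\right) \frac{1}{30} = - \frac{1}{10} \approx -0.1$)
$B{\left(m,w \right)} = - \frac{1}{10} - w$
$- B{\left(-78,\frac{1}{6 + E{\left(8 \right)}} \right)} = - (- \frac{1}{10} - \frac{1}{6 + 2 \cdot 8}) = - (- \frac{1}{10} - \frac{1}{6 + 16}) = - (- \frac{1}{10} - \frac{1}{22}) = \left(-1\right) \left(- \frac{8}{55}\right) = \frac{8}{55}$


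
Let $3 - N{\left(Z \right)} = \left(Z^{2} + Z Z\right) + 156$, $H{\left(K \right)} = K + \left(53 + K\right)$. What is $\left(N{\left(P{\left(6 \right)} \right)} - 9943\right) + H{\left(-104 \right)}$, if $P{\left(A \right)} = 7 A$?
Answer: $-13779$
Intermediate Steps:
$H{\left(K \right)} = 53 + 2 K$
$N{\left(Z \right)} = -153 - 2 Z^{2}$ ($N{\left(Z \right)} = 3 - \left(\left(Z^{2} + Z Z\right) + 156\right) = 3 - \left(\left(Z^{2} + Z^{2}\right) + 156\right) = 3 - \left(2 Z^{2} + 156\right) = 3 - \left(156 + 2 Z^{2}\right) = -153 - 2 Z^{2}$)
$\left(N{\left(P{\left(6 \right)} \right)} - 9943\right) + H{\left(-104 \right)} = \left(\left(-153 - 2 \left(7 \cdot 6\right)^{2}\right) - 9943\right) + \left(53 + 2 \left(-104\right)\right) = \left(\left(-153 - 2 \cdot 42^{2}\right) - 9943\right) + \left(53 - 208\right) = \left(\left(-153 - 3528\right) - 9943\right) - 155 = \left(-3681 - 9943\right) - 155 = -13624 - 155 = -13779$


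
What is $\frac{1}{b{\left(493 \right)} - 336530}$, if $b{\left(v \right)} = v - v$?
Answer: $- \frac{1}{336530} \approx -2.9715 \cdot 10^{-6}$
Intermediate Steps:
$b{\left(v \right)} = 0$
$\frac{1}{b{\left(493 \right)} - 336530} = \frac{1}{0 - 336530} = \frac{1}{-336530} = - \frac{1}{336530}$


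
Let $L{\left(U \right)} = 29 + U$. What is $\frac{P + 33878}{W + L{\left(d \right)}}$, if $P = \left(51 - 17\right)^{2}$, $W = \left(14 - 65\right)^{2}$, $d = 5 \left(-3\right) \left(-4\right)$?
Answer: $\frac{17517}{1345} \approx 13.024$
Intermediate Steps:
$d = 60$ ($d = \left(-15\right) \left(-4\right) = 60$)
$W = 2601$ ($W = \left(-51\right)^{2} = 2601$)
$P = 1156$ ($P = 34^{2} = 1156$)
$\frac{P + 33878}{W + L{\left(d \right)}} = \frac{1156 + 33878}{2601 + \left(29 + 60\right)} = \frac{35034}{2601 + 89} = \frac{35034}{2690} = 35034 \cdot \frac{1}{2690} = \frac{17517}{1345}$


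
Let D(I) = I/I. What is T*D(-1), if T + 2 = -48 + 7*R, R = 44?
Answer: 258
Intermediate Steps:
D(I) = 1
T = 258 (T = -2 + (-48 + 7*44) = -2 + (-48 + 308) = -2 + 260 = 258)
T*D(-1) = 258*1 = 258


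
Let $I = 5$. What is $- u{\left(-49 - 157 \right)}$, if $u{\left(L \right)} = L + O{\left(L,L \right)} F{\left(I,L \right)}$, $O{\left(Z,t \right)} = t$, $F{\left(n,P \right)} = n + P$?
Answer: $-41200$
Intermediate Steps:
$F{\left(n,P \right)} = P + n$
$u{\left(L \right)} = L + L \left(5 + L\right)$ ($u{\left(L \right)} = L + L \left(L + 5\right) = L + L \left(5 + L\right)$)
$- u{\left(-49 - 157 \right)} = - \left(-49 - 157\right) \left(6 - 206\right) = - \left(-206\right) \left(6 - 206\right) = - \left(-206\right) \left(-200\right) = \left(-1\right) 41200 = -41200$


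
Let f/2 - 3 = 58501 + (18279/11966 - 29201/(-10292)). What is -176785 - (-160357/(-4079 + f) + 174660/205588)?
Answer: -1019173038262825572628/5765061097501193 ≈ -1.7678e+5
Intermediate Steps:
f = 116218441531/993178 (f = 6 + 2*(58501 + (18279/11966 - 29201/(-10292))) = 6 + 2*(58501 + (18279*(1/11966) - 29201*(-1/10292))) = 6 + 2*(58501 + (18279/11966 + 29201/10292)) = 6 + 2*(58501 + 8670107/1986356) = 6 + 2*(116212482463/1986356) = 6 + 116212482463/993178 = 116218441531/993178 ≈ 1.1702e+5)
-176785 - (-160357/(-4079 + f) + 174660/205588) = -176785 - (-160357/(-4079 + 116218441531/993178) + 174660/205588) = -176785 - (-160357/112167268469/993178 + 174660*(1/205588)) = -176785 - (-160357*993178/112167268469 + 43665/51397) = -176785 - (-159263044546/112167268469 + 43665/51397) = -176785 - 1*(-3287858922831877/5765061097501193) = -176785 + 3287858922831877/5765061097501193 = -1019173038262825572628/5765061097501193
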